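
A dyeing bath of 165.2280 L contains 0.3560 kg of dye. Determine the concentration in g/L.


Formula: Conc = dye_mass(kg) / volume(L) * 1000
Substituting: Conc = 0.3560 / 165.2280 * 1000
Result: 2.1546 g/L


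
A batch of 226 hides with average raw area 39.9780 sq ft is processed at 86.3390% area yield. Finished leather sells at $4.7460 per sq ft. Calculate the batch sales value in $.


Raw_total = N * avg_area = 226 * 39.9780 = 9035.0280 sq ft
Finished = Raw_total * yield / 100 = 9035.0280 * 86.3390 / 100 = 7800.7528 sq ft
Value = Finished * price = 7800.7528 * 4.7460 = 37022.3729 $


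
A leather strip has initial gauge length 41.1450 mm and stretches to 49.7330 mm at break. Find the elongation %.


Formula: Elongation = (Lf - L0) / L0 * 100
Substituting: Elongation = (49.7330 - 41.1450) / 41.1450 * 100
Result: 20.8725 %


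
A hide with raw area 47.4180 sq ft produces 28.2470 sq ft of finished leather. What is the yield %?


Formula: Yield = finished / raw * 100
Substituting: Yield = 28.2470 / 47.4180 * 100
Result: 59.5702 %


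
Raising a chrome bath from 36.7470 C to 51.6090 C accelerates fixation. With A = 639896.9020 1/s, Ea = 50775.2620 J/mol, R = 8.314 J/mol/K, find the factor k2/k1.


T1 = 36.7470 + 273.15 = 309.8970 K; T2 = 51.6090 + 273.15 = 324.7590 K
k1 = A * exp(-Ea/(R*T1)) = 639896.9020 * exp(-50775.2620/(8.314*309.8970)) = 0.0017676 1/s
k2 = A * exp(-Ea/(R*T2)) = 639896.9020 * exp(-50775.2620/(8.314*324.7590)) = 0.00435571 1/s
k2/k1 = 0.00435571 / 0.0017676 = 2.4642


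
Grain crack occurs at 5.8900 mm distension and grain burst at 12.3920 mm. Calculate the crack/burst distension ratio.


Formula: Ratio = crack / burst
Substituting: Ratio = 5.8900 / 12.3920
Result: 0.4753


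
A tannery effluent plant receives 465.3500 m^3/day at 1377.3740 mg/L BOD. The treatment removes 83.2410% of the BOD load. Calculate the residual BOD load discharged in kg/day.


Load_in = volume * conc / 1000 = 465.3500 * 1377.3740 / 1000 = 640.9610 kg/day
Removed = Load_in * eff / 100 = 640.9610 * 83.2410 / 100 = 533.5423 kg/day
Load_out = Load_in - Removed = 640.9610 - 533.5423 = 107.4187 kg/day


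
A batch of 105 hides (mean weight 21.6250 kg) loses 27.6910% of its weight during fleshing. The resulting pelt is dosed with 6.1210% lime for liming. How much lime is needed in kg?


Total_raw = N * avg_wt = 105 * 21.6250 = 2270.6250 kg
Substrate = Total_raw * (1 - loss/100) = 2270.6250 * (1 - 27.6910/100) = 1641.8662 kg
Lime = Substrate * pct / 100 = 1641.8662 * 6.1210 / 100 = 100.4986 kg


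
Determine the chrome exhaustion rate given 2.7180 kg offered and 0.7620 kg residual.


Formula: Uptake = (offered - residual) / offered * 100
Substituting: Uptake = (2.7180 - 0.7620) / 2.7180 * 100
Result: 71.9647 %


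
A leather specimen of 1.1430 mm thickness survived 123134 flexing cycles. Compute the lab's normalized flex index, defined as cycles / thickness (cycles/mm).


Formula: Index = cycles / thickness
Substituting: Index = 123134 / 1.1430
Result: 107728.7839 cycles/mm


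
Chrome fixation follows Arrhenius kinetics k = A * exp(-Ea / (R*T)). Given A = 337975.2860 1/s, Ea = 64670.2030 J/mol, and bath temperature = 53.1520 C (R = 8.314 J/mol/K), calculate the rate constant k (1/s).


T_K = T_C + 273.15 = 53.1520 + 273.15 = 326.3020 K
exponent = -Ea / (R * T_K) = -64670.2030 / (8.314 * 326.3020) = -23.8383
k = A * exp(exponent) = 337975.2860 * exp(-23.8383) = 1.4999e-05 1/s


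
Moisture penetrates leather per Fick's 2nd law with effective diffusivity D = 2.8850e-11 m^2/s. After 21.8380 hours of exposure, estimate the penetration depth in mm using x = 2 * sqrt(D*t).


t = 21.8380 hr * 3600 = 78616.8000 s
D * t = 2.8850e-11 * 78616.8000 = 2.2681e-06
x = 2 * sqrt(D*t) = 2 * sqrt(2.2681e-06) = 0.00301204 m = 3.0120 mm


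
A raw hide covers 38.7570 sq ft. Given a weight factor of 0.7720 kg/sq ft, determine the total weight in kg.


Formula: Weight = area * weight_per_sqft
Substituting: Weight = 38.7570 * 0.7720
Result: 29.9204 kg


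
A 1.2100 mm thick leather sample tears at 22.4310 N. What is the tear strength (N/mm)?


Formula: Tear strength = force / thickness
Substituting: Tear strength = 22.4310 / 1.2100
Result: 18.5380 N/mm


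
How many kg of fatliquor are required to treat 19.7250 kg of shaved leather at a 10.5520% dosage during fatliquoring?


Formula: Fat = substrate * pct / 100
Substituting: Fat = 19.7250 * 10.5520 / 100
Result: 2.0814 kg


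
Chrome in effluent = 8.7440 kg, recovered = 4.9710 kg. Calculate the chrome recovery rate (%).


Formula: Recovery = recovered / input * 100
Substituting: Recovery = 4.9710 / 8.7440 * 100
Result: 56.8504 %


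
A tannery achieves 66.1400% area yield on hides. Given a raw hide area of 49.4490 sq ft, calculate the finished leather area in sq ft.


Formula: finished = raw * yield / 100
Substituting: finished = 49.4490 * 66.1400 / 100
Result: 32.7056 sq ft


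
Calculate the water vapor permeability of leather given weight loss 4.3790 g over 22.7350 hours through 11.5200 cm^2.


Formula: WVP = loss / (area * time)
Substituting: WVP = 4.3790 / (11.5200 * 22.7350)
Result: 0.0167197 g/(cm^2*hr)


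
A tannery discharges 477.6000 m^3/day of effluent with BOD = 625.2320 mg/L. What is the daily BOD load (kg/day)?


Formula: BOD_load = volume * conc / 1000
Substituting: BOD_load = 477.6000 * 625.2320 / 1000
Result: 298.6108 kg/day


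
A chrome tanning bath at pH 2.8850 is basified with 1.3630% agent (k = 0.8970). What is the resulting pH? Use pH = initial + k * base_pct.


Formula: pH_final = pH_initial + k * base_pct
Substituting: pH_final = 2.8850 + 0.8970 * 1.3630
Result: 4.1076


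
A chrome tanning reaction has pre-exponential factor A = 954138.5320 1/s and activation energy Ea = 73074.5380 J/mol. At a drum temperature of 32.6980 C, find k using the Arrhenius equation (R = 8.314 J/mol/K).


T_K = T_C + 273.15 = 32.6980 + 273.15 = 305.8480 K
exponent = -Ea / (R * T_K) = -73074.5380 / (8.314 * 305.8480) = -28.7376
k = A * exp(exponent) = 954138.5320 * exp(-28.7376) = 3.1552e-07 1/s


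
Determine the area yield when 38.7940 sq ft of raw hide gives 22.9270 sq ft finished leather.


Formula: Yield = finished / raw * 100
Substituting: Yield = 22.9270 / 38.7940 * 100
Result: 59.0993 %


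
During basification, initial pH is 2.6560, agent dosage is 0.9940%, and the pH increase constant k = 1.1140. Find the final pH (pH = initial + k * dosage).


Formula: pH_final = pH_initial + k * base_pct
Substituting: pH_final = 2.6560 + 1.1140 * 0.9940
Result: 3.7633


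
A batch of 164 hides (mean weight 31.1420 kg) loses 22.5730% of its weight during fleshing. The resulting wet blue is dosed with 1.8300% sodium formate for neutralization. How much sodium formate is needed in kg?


Total_raw = N * avg_wt = 164 * 31.1420 = 5107.2880 kg
Substrate = Total_raw * (1 - loss/100) = 5107.2880 * (1 - 22.5730/100) = 3954.4199 kg
Neutralizer = Substrate * pct / 100 = 3954.4199 * 1.8300 / 100 = 72.3659 kg


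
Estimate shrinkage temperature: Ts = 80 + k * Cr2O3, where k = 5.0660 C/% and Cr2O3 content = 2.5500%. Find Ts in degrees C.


Formula: Ts = 80 + k * Cr2O3
Substituting: Ts = 80 + 5.0660 * 2.5500
Result: 92.9183 C


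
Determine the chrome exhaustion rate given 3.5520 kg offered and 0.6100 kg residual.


Formula: Uptake = (offered - residual) / offered * 100
Substituting: Uptake = (3.5520 - 0.6100) / 3.5520 * 100
Result: 82.8266 %


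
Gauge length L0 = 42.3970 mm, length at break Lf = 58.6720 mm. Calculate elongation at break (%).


Formula: Elongation = (Lf - L0) / L0 * 100
Substituting: Elongation = (58.6720 - 42.3970) / 42.3970 * 100
Result: 38.3872 %


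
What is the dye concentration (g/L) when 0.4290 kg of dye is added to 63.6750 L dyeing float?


Formula: Conc = dye_mass(kg) / volume(L) * 1000
Substituting: Conc = 0.4290 / 63.6750 * 1000
Result: 6.7373 g/L


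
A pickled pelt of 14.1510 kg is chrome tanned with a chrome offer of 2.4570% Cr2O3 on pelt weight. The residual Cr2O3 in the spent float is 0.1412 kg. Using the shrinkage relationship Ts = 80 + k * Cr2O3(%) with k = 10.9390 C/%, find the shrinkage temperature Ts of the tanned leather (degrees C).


Offered = pelt * offer_pct / 100 = 14.1510 * 2.4570 / 100 = 0.3477 kg
Uptake = offered - residual = 0.3477 - 0.1412 = 0.2065 kg
Cr2O3% on pelt = uptake / pelt * 100 = 0.2065 / 14.1510 * 100 = 1.4592 %
Ts = 80 + k * Cr2O3% = 80 + 10.9390 * 1.4592 = 95.9621 C


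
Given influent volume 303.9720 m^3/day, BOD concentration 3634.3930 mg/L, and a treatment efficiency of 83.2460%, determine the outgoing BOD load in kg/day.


Load_in = volume * conc / 1000 = 303.9720 * 3634.3930 / 1000 = 1104.7537 kg/day
Removed = Load_in * eff / 100 = 1104.7537 * 83.2460 / 100 = 919.6633 kg/day
Load_out = Load_in - Removed = 1104.7537 - 919.6633 = 185.0904 kg/day


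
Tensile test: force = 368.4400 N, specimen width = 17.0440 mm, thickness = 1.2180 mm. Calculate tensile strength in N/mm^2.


Formula: TS = force / (width * thickness)
Substituting: TS = 368.4400 / (17.0440 * 1.2180)
Result: 17.7479 N/mm^2


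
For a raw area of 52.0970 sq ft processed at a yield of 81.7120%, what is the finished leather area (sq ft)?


Formula: finished = raw * yield / 100
Substituting: finished = 52.0970 * 81.7120 / 100
Result: 42.5695 sq ft


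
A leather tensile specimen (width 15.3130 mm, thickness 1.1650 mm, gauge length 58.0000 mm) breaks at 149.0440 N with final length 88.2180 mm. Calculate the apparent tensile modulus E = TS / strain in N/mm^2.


TS = F / (w * t) = 149.0440 / (15.3130 * 1.1650) = 8.3547 N/mm^2
strain = (Lf - L0) / L0 = (88.2180 - 58.0000) / 58.0000 = 0.5210
E = TS / strain = 8.3547 / 0.5210 = 16.0358 N/mm^2


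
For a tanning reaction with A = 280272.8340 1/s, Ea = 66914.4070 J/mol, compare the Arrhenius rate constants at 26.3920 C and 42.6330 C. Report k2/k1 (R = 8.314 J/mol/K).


T1 = 26.3920 + 273.15 = 299.5420 K; T2 = 42.6330 + 273.15 = 315.7830 K
k1 = A * exp(-Ea/(R*T1)) = 280272.8340 * exp(-66914.4070/(8.314*299.5420)) = 6.0050e-07 1/s
k2 = A * exp(-Ea/(R*T2)) = 280272.8340 * exp(-66914.4070/(8.314*315.7830)) = 2.3915e-06 1/s
k2/k1 = 2.3915e-06 / 6.0050e-07 = 3.9825


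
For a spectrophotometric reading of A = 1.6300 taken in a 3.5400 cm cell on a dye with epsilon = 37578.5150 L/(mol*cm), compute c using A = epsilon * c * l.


Formula: c = A / (epsilon * l)
Substituting: c = 1.6300 / (37578.5150 * 3.5400)
Result: 1.2253e-05 mol/L


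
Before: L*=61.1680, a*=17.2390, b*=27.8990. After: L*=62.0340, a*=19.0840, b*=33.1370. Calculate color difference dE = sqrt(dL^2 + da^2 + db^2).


dL = 0.8660, da = 1.8450, db = 5.2380
dE = sqrt(0.8660^2 + 1.8450^2 + 5.2380^2) = 5.6206


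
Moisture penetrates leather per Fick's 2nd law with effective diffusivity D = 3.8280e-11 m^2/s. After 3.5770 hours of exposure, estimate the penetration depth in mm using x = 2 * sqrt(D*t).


t = 3.5770 hr * 3600 = 12877.2000 s
D * t = 3.8280e-11 * 12877.2000 = 4.9294e-07
x = 2 * sqrt(D*t) = 2 * sqrt(4.9294e-07) = 0.00140419 m = 1.4042 mm


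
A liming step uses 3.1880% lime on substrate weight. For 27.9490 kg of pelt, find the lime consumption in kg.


Formula: Lime = substrate * pct / 100
Substituting: Lime = 27.9490 * 3.1880 / 100
Result: 0.8910 kg


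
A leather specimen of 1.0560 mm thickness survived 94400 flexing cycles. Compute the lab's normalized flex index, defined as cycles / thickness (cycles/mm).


Formula: Index = cycles / thickness
Substituting: Index = 94400 / 1.0560
Result: 89393.9394 cycles/mm


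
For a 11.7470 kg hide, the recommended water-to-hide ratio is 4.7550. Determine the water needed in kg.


Formula: Water = hide_weight * ratio
Substituting: Water = 11.7470 * 4.7550
Result: 55.8570 kg


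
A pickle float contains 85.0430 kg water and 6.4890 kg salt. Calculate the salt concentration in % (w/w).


Formula: Conc = salt / (water + salt) * 100
Substituting: Conc = 6.4890 / (85.0430 + 6.4890) * 100
Result: 7.0893 %


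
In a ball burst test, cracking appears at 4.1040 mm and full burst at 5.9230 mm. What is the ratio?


Formula: Ratio = crack / burst
Substituting: Ratio = 4.1040 / 5.9230
Result: 0.6929


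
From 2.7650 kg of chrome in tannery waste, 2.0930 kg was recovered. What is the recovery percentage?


Formula: Recovery = recovered / input * 100
Substituting: Recovery = 2.0930 / 2.7650 * 100
Result: 75.6962 %


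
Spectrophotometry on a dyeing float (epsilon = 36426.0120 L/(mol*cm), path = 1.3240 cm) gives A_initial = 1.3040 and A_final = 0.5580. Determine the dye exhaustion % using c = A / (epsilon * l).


c_initial = A_i / (epsilon * l) = 1.3040 / (36426.0120 * 1.3240) = 2.7038e-05 mol/L
c_final = A_f / (epsilon * l) = 0.5580 / (36426.0120 * 1.3240) = 1.1570e-05 mol/L
Exhaustion = (c_initial - c_final) / c_initial * 100 = (2.7038e-05 - 1.1570e-05) / 2.7038e-05 * 100 = 57.2086 %


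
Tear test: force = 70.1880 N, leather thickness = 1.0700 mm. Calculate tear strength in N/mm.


Formula: Tear strength = force / thickness
Substituting: Tear strength = 70.1880 / 1.0700
Result: 65.5963 N/mm


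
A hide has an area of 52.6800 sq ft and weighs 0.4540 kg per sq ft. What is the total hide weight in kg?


Formula: Weight = area * weight_per_sqft
Substituting: Weight = 52.6800 * 0.4540
Result: 23.9167 kg


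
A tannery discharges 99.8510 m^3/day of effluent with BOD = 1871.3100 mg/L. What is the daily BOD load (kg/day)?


Formula: BOD_load = volume * conc / 1000
Substituting: BOD_load = 99.8510 * 1871.3100 / 1000
Result: 186.8522 kg/day


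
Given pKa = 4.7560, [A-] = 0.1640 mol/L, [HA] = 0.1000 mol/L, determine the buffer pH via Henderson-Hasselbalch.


ratio = [A-] / [HA] = 0.1640 / 0.1000 = 1.6400
log10(ratio) = 0.2148
pH = pKa + log10(ratio) = 4.7560 + 0.2148 = 4.9708


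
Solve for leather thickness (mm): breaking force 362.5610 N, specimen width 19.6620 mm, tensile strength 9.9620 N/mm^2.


Formula: t = F / (TS * w)
Substituting: t = 362.5610 / (9.9620 * 19.6620)
Result: 1.8510 mm


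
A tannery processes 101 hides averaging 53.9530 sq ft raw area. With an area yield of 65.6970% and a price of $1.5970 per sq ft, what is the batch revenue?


Raw_total = N * avg_area = 101 * 53.9530 = 5449.2530 sq ft
Finished = Raw_total * yield / 100 = 5449.2530 * 65.6970 / 100 = 3579.9957 sq ft
Value = Finished * price = 3579.9957 * 1.5970 = 5717.2532 $


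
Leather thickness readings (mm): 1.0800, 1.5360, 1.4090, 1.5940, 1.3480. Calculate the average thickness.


Formula: Average = sum / n
Substituting: Average = 6.9670 / 5
Result: 1.3934 mm


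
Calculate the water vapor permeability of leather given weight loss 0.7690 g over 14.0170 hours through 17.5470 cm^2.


Formula: WVP = loss / (area * time)
Substituting: WVP = 0.7690 / (17.5470 * 14.0170)
Result: 0.00312657 g/(cm^2*hr)


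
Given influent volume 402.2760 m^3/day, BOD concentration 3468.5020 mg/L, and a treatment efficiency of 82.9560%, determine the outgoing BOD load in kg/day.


Load_in = volume * conc / 1000 = 402.2760 * 3468.5020 / 1000 = 1395.2951 kg/day
Removed = Load_in * eff / 100 = 1395.2951 * 82.9560 / 100 = 1157.4810 kg/day
Load_out = Load_in - Removed = 1395.2951 - 1157.4810 = 237.8141 kg/day


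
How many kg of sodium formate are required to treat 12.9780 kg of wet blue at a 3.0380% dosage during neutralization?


Formula: Neutralizer = substrate * pct / 100
Substituting: Neutralizer = 12.9780 * 3.0380 / 100
Result: 0.3943 kg


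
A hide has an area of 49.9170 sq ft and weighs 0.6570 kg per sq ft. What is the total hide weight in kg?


Formula: Weight = area * weight_per_sqft
Substituting: Weight = 49.9170 * 0.6570
Result: 32.7955 kg


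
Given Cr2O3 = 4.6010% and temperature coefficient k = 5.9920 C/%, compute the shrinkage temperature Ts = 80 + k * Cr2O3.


Formula: Ts = 80 + k * Cr2O3
Substituting: Ts = 80 + 5.9920 * 4.6010
Result: 107.5692 C


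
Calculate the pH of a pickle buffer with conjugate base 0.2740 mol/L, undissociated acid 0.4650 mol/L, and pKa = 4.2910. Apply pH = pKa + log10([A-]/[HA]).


ratio = [A-] / [HA] = 0.2740 / 0.4650 = 0.5892
log10(ratio) = -0.2297
pH = pKa + log10(ratio) = 4.2910 - 0.2297 = 4.0613


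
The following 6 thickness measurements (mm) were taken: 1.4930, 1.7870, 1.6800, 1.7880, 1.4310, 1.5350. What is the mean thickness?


Formula: Average = sum / n
Substituting: Average = 9.7140 / 6
Result: 1.6190 mm


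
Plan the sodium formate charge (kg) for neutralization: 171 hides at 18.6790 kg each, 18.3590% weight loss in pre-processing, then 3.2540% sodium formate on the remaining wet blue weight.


Total_raw = N * avg_wt = 171 * 18.6790 = 3194.1090 kg
Substrate = Total_raw * (1 - loss/100) = 3194.1090 * (1 - 18.3590/100) = 2607.7025 kg
Neutralizer = Substrate * pct / 100 = 2607.7025 * 3.2540 / 100 = 84.8546 kg


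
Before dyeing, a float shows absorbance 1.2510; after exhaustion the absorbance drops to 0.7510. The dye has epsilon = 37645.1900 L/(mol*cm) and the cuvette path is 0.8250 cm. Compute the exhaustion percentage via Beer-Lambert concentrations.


c_initial = A_i / (epsilon * l) = 1.2510 / (37645.1900 * 0.8250) = 4.0280e-05 mol/L
c_final = A_f / (epsilon * l) = 0.7510 / (37645.1900 * 0.8250) = 2.4181e-05 mol/L
Exhaustion = (c_initial - c_final) / c_initial * 100 = (4.0280e-05 - 2.4181e-05) / 4.0280e-05 * 100 = 39.9680 %


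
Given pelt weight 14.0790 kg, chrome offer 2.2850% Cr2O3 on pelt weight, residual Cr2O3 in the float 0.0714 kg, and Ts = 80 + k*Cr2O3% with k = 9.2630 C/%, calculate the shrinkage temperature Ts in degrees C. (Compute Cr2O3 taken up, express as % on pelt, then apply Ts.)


Offered = pelt * offer_pct / 100 = 14.0790 * 2.2850 / 100 = 0.3217 kg
Uptake = offered - residual = 0.3217 - 0.0714 = 0.2503 kg
Cr2O3% on pelt = uptake / pelt * 100 = 0.2503 / 14.0790 * 100 = 1.7779 %
Ts = 80 + k * Cr2O3% = 80 + 9.2630 * 1.7779 = 96.4683 C


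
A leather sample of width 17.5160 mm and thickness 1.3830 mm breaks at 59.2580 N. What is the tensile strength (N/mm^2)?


Formula: TS = force / (width * thickness)
Substituting: TS = 59.2580 / (17.5160 * 1.3830)
Result: 2.4462 N/mm^2


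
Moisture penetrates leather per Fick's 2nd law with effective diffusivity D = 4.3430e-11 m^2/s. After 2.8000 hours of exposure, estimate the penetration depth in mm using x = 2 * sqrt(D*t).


t = 2.8000 hr * 3600 = 10080.0000 s
D * t = 4.3430e-11 * 10080.0000 = 4.3777e-07
x = 2 * sqrt(D*t) = 2 * sqrt(4.3777e-07) = 0.00132329 m = 1.3233 mm


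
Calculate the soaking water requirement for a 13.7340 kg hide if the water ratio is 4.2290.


Formula: Water = hide_weight * ratio
Substituting: Water = 13.7340 * 4.2290
Result: 58.0811 kg


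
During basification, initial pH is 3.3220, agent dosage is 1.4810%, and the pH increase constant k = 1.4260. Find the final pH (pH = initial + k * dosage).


Formula: pH_final = pH_initial + k * base_pct
Substituting: pH_final = 3.3220 + 1.4260 * 1.4810
Result: 5.4339


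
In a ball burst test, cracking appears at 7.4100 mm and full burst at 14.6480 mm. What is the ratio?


Formula: Ratio = crack / burst
Substituting: Ratio = 7.4100 / 14.6480
Result: 0.5059


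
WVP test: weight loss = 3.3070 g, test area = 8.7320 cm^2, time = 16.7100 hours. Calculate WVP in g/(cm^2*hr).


Formula: WVP = loss / (area * time)
Substituting: WVP = 3.3070 / (8.7320 * 16.7100)
Result: 0.0226644 g/(cm^2*hr)


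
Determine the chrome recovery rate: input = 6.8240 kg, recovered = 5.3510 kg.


Formula: Recovery = recovered / input * 100
Substituting: Recovery = 5.3510 / 6.8240 * 100
Result: 78.4144 %


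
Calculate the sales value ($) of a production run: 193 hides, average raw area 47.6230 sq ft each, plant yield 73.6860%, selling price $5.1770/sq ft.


Raw_total = N * avg_area = 193 * 47.6230 = 9191.2390 sq ft
Finished = Raw_total * yield / 100 = 9191.2390 * 73.6860 / 100 = 6772.6564 sq ft
Value = Finished * price = 6772.6564 * 5.1770 = 35062.0420 $


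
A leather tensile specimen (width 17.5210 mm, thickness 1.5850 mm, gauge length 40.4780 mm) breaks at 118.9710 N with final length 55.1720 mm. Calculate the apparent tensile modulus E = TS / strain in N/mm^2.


TS = F / (w * t) = 118.9710 / (17.5210 * 1.5850) = 4.2840 N/mm^2
strain = (Lf - L0) / L0 = (55.1720 - 40.4780) / 40.4780 = 0.3630
E = TS / strain = 4.2840 / 0.3630 = 11.8014 N/mm^2


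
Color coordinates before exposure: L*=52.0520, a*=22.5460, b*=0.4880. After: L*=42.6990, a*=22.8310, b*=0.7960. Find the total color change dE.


dL = -9.3530, da = 0.2850, db = 0.3080
dE = sqrt((-9.3530)^2 + 0.2850^2 + 0.3080^2) = 9.3624


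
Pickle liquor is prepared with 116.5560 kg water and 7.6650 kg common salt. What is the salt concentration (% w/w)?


Formula: Conc = salt / (water + salt) * 100
Substituting: Conc = 7.6650 / (116.5560 + 7.6650) * 100
Result: 6.1705 %


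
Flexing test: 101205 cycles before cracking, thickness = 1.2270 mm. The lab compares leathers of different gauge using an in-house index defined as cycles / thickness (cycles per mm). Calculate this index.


Formula: Index = cycles / thickness
Substituting: Index = 101205 / 1.2270
Result: 82481.6626 cycles/mm


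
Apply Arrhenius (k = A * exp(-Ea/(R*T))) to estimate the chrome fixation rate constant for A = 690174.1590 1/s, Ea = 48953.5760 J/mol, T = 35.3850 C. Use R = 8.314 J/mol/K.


T_K = T_C + 273.15 = 35.3850 + 273.15 = 308.5350 K
exponent = -Ea / (R * T_K) = -48953.5760 / (8.314 * 308.5350) = -19.0840
k = A * exp(exponent) = 690174.1590 * exp(-19.0840) = 0.00355527 1/s


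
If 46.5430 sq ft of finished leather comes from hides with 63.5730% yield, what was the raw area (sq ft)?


Formula: raw = finished * 100 / yield
Substituting: raw = 46.5430 * 100 / 63.5730
Result: 73.2119 sq ft


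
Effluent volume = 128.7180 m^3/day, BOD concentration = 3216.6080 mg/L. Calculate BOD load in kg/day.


Formula: BOD_load = volume * conc / 1000
Substituting: BOD_load = 128.7180 * 3216.6080 / 1000
Result: 414.0353 kg/day


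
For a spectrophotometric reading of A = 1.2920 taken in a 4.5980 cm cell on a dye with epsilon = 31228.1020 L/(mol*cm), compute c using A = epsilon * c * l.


Formula: c = A / (epsilon * l)
Substituting: c = 1.2920 / (31228.1020 * 4.5980)
Result: 8.9980e-06 mol/L


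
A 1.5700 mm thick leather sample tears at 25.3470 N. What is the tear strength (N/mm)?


Formula: Tear strength = force / thickness
Substituting: Tear strength = 25.3470 / 1.5700
Result: 16.1446 N/mm


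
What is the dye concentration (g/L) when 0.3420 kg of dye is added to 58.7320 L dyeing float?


Formula: Conc = dye_mass(kg) / volume(L) * 1000
Substituting: Conc = 0.3420 / 58.7320 * 1000
Result: 5.8231 g/L


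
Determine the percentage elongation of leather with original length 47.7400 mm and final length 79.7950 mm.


Formula: Elongation = (Lf - L0) / L0 * 100
Substituting: Elongation = (79.7950 - 47.7400) / 47.7400 * 100
Result: 67.1450 %


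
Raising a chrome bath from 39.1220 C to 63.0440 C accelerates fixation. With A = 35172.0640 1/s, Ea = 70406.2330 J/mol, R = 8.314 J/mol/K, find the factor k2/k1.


T1 = 39.1220 + 273.15 = 312.2720 K; T2 = 63.0440 + 273.15 = 336.1940 K
k1 = A * exp(-Ea/(R*T1)) = 35172.0640 * exp(-70406.2330/(8.314*312.2720)) = 5.8711e-08 1/s
k2 = A * exp(-Ea/(R*T2)) = 35172.0640 * exp(-70406.2330/(8.314*336.1940)) = 4.0434e-07 1/s
k2/k1 = 4.0434e-07 / 5.8711e-08 = 6.8870


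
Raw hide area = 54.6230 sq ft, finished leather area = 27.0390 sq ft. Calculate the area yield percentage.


Formula: Yield = finished / raw * 100
Substituting: Yield = 27.0390 / 54.6230 * 100
Result: 49.5011 %


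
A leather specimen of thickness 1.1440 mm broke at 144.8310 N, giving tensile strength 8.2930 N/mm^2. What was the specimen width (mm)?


Formula: w = F / (TS * t)
Substituting: w = 144.8310 / (8.2930 * 1.1440)
Result: 15.2660 mm


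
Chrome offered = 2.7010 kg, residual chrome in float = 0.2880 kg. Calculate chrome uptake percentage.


Formula: Uptake = (offered - residual) / offered * 100
Substituting: Uptake = (2.7010 - 0.2880) / 2.7010 * 100
Result: 89.3373 %


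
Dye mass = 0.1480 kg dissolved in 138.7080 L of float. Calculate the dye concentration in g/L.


Formula: Conc = dye_mass(kg) / volume(L) * 1000
Substituting: Conc = 0.1480 / 138.7080 * 1000
Result: 1.0670 g/L


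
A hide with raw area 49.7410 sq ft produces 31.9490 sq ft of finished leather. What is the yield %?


Formula: Yield = finished / raw * 100
Substituting: Yield = 31.9490 / 49.7410 * 100
Result: 64.2307 %


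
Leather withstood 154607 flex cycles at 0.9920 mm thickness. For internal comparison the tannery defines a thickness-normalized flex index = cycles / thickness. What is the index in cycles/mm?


Formula: Index = cycles / thickness
Substituting: Index = 154607 / 0.9920
Result: 155853.8306 cycles/mm


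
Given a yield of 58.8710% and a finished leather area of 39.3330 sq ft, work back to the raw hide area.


Formula: raw = finished * 100 / yield
Substituting: raw = 39.3330 * 100 / 58.8710
Result: 66.8122 sq ft


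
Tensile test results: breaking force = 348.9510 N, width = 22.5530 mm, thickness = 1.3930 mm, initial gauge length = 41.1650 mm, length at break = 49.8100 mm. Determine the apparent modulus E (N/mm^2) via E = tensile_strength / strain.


TS = F / (w * t) = 348.9510 / (22.5530 * 1.3930) = 11.1073 N/mm^2
strain = (Lf - L0) / L0 = (49.8100 - 41.1650) / 41.1650 = 0.2100
E = TS / strain = 11.1073 / 0.2100 = 52.8898 N/mm^2


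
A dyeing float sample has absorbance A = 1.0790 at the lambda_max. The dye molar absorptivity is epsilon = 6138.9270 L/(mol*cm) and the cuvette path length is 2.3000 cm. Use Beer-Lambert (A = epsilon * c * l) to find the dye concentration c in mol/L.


Formula: c = A / (epsilon * l)
Substituting: c = 1.0790 / (6138.9270 * 2.3000)
Result: 7.6419e-05 mol/L


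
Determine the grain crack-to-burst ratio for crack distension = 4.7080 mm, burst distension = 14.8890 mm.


Formula: Ratio = crack / burst
Substituting: Ratio = 4.7080 / 14.8890
Result: 0.3162


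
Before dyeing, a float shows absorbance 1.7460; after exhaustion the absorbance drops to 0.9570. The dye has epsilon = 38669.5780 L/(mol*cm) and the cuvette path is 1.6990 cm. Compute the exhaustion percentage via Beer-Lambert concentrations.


c_initial = A_i / (epsilon * l) = 1.7460 / (38669.5780 * 1.6990) = 2.6575e-05 mol/L
c_final = A_f / (epsilon * l) = 0.9570 / (38669.5780 * 1.6990) = 1.4566e-05 mol/L
Exhaustion = (c_initial - c_final) / c_initial * 100 = (2.6575e-05 - 1.4566e-05) / 2.6575e-05 * 100 = 45.1890 %


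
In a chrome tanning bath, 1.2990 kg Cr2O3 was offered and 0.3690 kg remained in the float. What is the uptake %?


Formula: Uptake = (offered - residual) / offered * 100
Substituting: Uptake = (1.2990 - 0.3690) / 1.2990 * 100
Result: 71.5935 %


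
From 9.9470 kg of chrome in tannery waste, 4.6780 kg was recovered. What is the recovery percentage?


Formula: Recovery = recovered / input * 100
Substituting: Recovery = 4.6780 / 9.9470 * 100
Result: 47.0293 %


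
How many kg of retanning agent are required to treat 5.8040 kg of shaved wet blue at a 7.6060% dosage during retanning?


Formula: Retan = substrate * pct / 100
Substituting: Retan = 5.8040 * 7.6060 / 100
Result: 0.4415 kg


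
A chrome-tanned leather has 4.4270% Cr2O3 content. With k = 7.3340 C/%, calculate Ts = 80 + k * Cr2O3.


Formula: Ts = 80 + k * Cr2O3
Substituting: Ts = 80 + 7.3340 * 4.4270
Result: 112.4676 C


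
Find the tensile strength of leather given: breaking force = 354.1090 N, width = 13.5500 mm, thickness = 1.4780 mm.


Formula: TS = force / (width * thickness)
Substituting: TS = 354.1090 / (13.5500 * 1.4780)
Result: 17.6817 N/mm^2


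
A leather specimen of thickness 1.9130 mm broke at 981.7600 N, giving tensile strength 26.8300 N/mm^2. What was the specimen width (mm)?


Formula: w = F / (TS * t)
Substituting: w = 981.7600 / (26.8300 * 1.9130)
Result: 19.1280 mm


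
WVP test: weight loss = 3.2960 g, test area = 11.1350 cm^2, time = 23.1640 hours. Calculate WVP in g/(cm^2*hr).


Formula: WVP = loss / (area * time)
Substituting: WVP = 3.2960 / (11.1350 * 23.1640)
Result: 0.0127786 g/(cm^2*hr)


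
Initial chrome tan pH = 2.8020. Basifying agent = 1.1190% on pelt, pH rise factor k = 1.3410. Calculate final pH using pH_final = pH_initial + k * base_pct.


Formula: pH_final = pH_initial + k * base_pct
Substituting: pH_final = 2.8020 + 1.3410 * 1.1190
Result: 4.3026


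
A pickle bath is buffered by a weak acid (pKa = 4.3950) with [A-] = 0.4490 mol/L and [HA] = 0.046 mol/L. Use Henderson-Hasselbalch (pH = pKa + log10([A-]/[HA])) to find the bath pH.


ratio = [A-] / [HA] = 0.4490 / 0.046 = 9.7609
log10(ratio) = 0.9895
pH = pKa + log10(ratio) = 4.3950 + 0.9895 = 5.3845


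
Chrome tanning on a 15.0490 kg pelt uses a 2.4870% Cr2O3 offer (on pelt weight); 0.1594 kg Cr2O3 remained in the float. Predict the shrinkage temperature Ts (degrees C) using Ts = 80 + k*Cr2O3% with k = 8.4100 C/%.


Offered = pelt * offer_pct / 100 = 15.0490 * 2.4870 / 100 = 0.3743 kg
Uptake = offered - residual = 0.3743 - 0.1594 = 0.2149 kg
Cr2O3% on pelt = uptake / pelt * 100 = 0.2149 / 15.0490 * 100 = 1.4278 %
Ts = 80 + k * Cr2O3% = 80 + 8.4100 * 1.4278 = 92.0077 C


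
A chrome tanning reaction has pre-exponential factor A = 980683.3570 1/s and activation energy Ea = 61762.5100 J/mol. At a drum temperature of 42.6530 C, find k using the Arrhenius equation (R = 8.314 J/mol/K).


T_K = T_C + 273.15 = 42.6530 + 273.15 = 315.8030 K
exponent = -Ea / (R * T_K) = -61762.5100 / (8.314 * 315.8030) = -23.5233
k = A * exp(exponent) = 980683.3570 * exp(-23.5233) = 5.9632e-05 1/s


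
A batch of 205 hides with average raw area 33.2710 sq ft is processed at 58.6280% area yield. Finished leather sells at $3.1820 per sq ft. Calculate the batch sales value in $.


Raw_total = N * avg_area = 205 * 33.2710 = 6820.5550 sq ft
Finished = Raw_total * yield / 100 = 6820.5550 * 58.6280 / 100 = 3998.7550 sq ft
Value = Finished * price = 3998.7550 * 3.1820 = 12724.0384 $


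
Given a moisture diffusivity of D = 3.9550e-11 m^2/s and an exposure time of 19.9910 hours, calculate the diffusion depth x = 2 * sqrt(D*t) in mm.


t = 19.9910 hr * 3600 = 71967.6000 s
D * t = 3.9550e-11 * 71967.6000 = 2.8463e-06
x = 2 * sqrt(D*t) = 2 * sqrt(2.8463e-06) = 0.00337421 m = 3.3742 mm


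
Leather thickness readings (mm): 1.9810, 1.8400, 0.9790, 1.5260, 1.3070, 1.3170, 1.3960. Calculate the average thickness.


Formula: Average = sum / n
Substituting: Average = 10.3460 / 7
Result: 1.4780 mm


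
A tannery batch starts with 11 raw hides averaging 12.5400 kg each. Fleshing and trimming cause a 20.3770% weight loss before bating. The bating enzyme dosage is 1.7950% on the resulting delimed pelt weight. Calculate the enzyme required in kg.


Total_raw = N * avg_wt = 11 * 12.5400 = 137.9400 kg
Substrate = Total_raw * (1 - loss/100) = 137.9400 * (1 - 20.3770/100) = 109.8320 kg
Enzyme = Substrate * pct / 100 = 109.8320 * 1.7950 / 100 = 1.9715 kg


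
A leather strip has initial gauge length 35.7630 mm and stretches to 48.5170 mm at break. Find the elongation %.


Formula: Elongation = (Lf - L0) / L0 * 100
Substituting: Elongation = (48.5170 - 35.7630) / 35.7630 * 100
Result: 35.6626 %


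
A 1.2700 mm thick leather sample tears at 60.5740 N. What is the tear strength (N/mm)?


Formula: Tear strength = force / thickness
Substituting: Tear strength = 60.5740 / 1.2700
Result: 47.6961 N/mm


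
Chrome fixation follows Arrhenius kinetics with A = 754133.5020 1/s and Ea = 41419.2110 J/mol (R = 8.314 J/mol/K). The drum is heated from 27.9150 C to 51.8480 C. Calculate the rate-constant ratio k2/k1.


T1 = 27.9150 + 273.15 = 301.0650 K; T2 = 51.8480 + 273.15 = 324.9980 K
k1 = A * exp(-Ea/(R*T1)) = 754133.5020 * exp(-41419.2110/(8.314*301.0650)) = 0.0490879 1/s
k2 = A * exp(-Ea/(R*T2)) = 754133.5020 * exp(-41419.2110/(8.314*324.9980)) = 0.1660 1/s
k2/k1 = 0.1660 / 0.0490879 = 3.3823


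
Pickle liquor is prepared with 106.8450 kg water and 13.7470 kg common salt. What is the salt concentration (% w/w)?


Formula: Conc = salt / (water + salt) * 100
Substituting: Conc = 13.7470 / (106.8450 + 13.7470) * 100
Result: 11.3996 %


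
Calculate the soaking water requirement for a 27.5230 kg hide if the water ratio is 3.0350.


Formula: Water = hide_weight * ratio
Substituting: Water = 27.5230 * 3.0350
Result: 83.5323 kg


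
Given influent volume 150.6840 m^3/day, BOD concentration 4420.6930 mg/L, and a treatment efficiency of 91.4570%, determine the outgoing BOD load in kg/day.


Load_in = volume * conc / 1000 = 150.6840 * 4420.6930 / 1000 = 666.1277 kg/day
Removed = Load_in * eff / 100 = 666.1277 * 91.4570 / 100 = 609.2204 kg/day
Load_out = Load_in - Removed = 666.1277 - 609.2204 = 56.9073 kg/day


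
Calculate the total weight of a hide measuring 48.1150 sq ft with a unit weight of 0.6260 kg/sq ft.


Formula: Weight = area * weight_per_sqft
Substituting: Weight = 48.1150 * 0.6260
Result: 30.1200 kg


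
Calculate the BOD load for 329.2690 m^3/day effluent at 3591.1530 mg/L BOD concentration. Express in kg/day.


Formula: BOD_load = volume * conc / 1000
Substituting: BOD_load = 329.2690 * 3591.1530 / 1000
Result: 1182.4554 kg/day


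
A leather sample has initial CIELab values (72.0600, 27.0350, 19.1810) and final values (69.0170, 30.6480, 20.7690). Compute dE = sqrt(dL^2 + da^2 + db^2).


dL = -3.0430, da = 3.6130, db = 1.5880
dE = sqrt((-3.0430)^2 + 3.6130^2 + 1.5880^2) = 4.9835


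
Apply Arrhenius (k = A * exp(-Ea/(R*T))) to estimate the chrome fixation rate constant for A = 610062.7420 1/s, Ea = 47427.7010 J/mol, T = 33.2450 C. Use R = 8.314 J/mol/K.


T_K = T_C + 273.15 = 33.2450 + 273.15 = 306.3950 K
exponent = -Ea / (R * T_K) = -47427.7010 / (8.314 * 306.3950) = -18.6183
k = A * exp(exponent) = 610062.7420 * exp(-18.6183) = 0.0050066 1/s


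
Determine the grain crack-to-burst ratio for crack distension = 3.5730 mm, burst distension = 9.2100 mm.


Formula: Ratio = crack / burst
Substituting: Ratio = 3.5730 / 9.2100
Result: 0.3879


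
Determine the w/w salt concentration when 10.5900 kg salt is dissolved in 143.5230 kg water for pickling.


Formula: Conc = salt / (water + salt) * 100
Substituting: Conc = 10.5900 / (143.5230 + 10.5900) * 100
Result: 6.8716 %


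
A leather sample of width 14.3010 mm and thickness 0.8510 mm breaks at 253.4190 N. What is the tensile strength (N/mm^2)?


Formula: TS = force / (width * thickness)
Substituting: TS = 253.4190 / (14.3010 * 0.8510)
Result: 20.8230 N/mm^2


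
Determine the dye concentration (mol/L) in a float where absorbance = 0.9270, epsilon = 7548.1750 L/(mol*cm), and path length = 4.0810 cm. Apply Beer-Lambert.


Formula: c = A / (epsilon * l)
Substituting: c = 0.9270 / (7548.1750 * 4.0810)
Result: 3.0093e-05 mol/L


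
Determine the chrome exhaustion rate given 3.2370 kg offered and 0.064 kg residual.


Formula: Uptake = (offered - residual) / offered * 100
Substituting: Uptake = (3.2370 - 0.064) / 3.2370 * 100
Result: 98.0229 %


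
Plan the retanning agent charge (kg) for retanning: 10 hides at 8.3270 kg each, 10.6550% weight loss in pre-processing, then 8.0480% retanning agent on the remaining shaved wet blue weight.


Total_raw = N * avg_wt = 10 * 8.3270 = 83.2700 kg
Substrate = Total_raw * (1 - loss/100) = 83.2700 * (1 - 10.6550/100) = 74.3976 kg
Retan = Substrate * pct / 100 = 74.3976 * 8.0480 / 100 = 5.9875 kg


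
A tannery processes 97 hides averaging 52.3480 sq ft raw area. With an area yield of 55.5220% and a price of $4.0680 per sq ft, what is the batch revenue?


Raw_total = N * avg_area = 97 * 52.3480 = 5077.7560 sq ft
Finished = Raw_total * yield / 100 = 5077.7560 * 55.5220 / 100 = 2819.2717 sq ft
Value = Finished * price = 2819.2717 * 4.0680 = 11468.7972 $


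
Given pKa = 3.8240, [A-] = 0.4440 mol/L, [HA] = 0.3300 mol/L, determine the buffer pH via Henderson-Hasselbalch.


ratio = [A-] / [HA] = 0.4440 / 0.3300 = 1.3455
log10(ratio) = 0.1289
pH = pKa + log10(ratio) = 3.8240 + 0.1289 = 3.9529


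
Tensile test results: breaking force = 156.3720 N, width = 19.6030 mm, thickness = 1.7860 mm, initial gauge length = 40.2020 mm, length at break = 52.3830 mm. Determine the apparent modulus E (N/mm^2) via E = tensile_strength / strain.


TS = F / (w * t) = 156.3720 / (19.6030 * 1.7860) = 4.4664 N/mm^2
strain = (Lf - L0) / L0 = (52.3830 - 40.2020) / 40.2020 = 0.3030
E = TS / strain = 4.4664 / 0.3030 = 14.7408 N/mm^2


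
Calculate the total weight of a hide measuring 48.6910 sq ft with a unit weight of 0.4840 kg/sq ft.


Formula: Weight = area * weight_per_sqft
Substituting: Weight = 48.6910 * 0.4840
Result: 23.5664 kg


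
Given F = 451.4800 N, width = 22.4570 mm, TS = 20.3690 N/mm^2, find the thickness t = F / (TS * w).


Formula: t = F / (TS * w)
Substituting: t = 451.4800 / (20.3690 * 22.4570)
Result: 0.9870 mm


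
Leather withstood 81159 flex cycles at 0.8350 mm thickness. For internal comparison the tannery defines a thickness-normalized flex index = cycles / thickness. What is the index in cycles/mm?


Formula: Index = cycles / thickness
Substituting: Index = 81159 / 0.8350
Result: 97196.4072 cycles/mm


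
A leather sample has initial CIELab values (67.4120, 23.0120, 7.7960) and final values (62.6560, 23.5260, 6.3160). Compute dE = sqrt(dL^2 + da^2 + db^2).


dL = -4.7560, da = 0.5140, db = -1.4800
dE = sqrt((-4.7560)^2 + 0.5140^2 + (-1.4800)^2) = 5.0074


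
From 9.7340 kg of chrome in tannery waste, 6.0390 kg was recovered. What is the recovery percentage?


Formula: Recovery = recovered / input * 100
Substituting: Recovery = 6.0390 / 9.7340 * 100
Result: 62.0403 %


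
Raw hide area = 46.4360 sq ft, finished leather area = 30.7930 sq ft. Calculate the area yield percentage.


Formula: Yield = finished / raw * 100
Substituting: Yield = 30.7930 / 46.4360 * 100
Result: 66.3128 %


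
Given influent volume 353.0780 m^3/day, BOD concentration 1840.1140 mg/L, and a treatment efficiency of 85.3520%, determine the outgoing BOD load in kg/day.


Load_in = volume * conc / 1000 = 353.0780 * 1840.1140 / 1000 = 649.7038 kg/day
Removed = Load_in * eff / 100 = 649.7038 * 85.3520 / 100 = 554.5352 kg/day
Load_out = Load_in - Removed = 649.7038 - 554.5352 = 95.1686 kg/day


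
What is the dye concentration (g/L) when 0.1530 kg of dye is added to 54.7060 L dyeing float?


Formula: Conc = dye_mass(kg) / volume(L) * 1000
Substituting: Conc = 0.1530 / 54.7060 * 1000
Result: 2.7968 g/L


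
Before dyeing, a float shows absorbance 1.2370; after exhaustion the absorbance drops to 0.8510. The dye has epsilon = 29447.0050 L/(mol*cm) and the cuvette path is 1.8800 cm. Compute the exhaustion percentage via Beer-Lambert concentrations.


c_initial = A_i / (epsilon * l) = 1.2370 / (29447.0050 * 1.8800) = 2.2345e-05 mol/L
c_final = A_f / (epsilon * l) = 0.8510 / (29447.0050 * 1.8800) = 1.5372e-05 mol/L
Exhaustion = (c_initial - c_final) / c_initial * 100 = (2.2345e-05 - 1.5372e-05) / 2.2345e-05 * 100 = 31.2045 %


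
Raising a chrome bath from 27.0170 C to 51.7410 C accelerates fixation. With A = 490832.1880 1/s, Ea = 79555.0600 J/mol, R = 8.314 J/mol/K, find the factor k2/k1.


T1 = 27.0170 + 273.15 = 300.1670 K; T2 = 51.7410 + 273.15 = 324.8910 K
k1 = A * exp(-Ea/(R*T1)) = 490832.1880 * exp(-79555.0600/(8.314*300.1670)) = 7.0206e-09 1/s
k2 = A * exp(-Ea/(R*T2)) = 490832.1880 * exp(-79555.0600/(8.314*324.8910)) = 7.9421e-08 1/s
k2/k1 = 7.9421e-08 / 7.0206e-09 = 11.3126


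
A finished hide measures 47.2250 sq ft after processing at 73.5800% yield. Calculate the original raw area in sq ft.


Formula: raw = finished * 100 / yield
Substituting: raw = 47.2250 * 100 / 73.5800
Result: 64.1818 sq ft
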